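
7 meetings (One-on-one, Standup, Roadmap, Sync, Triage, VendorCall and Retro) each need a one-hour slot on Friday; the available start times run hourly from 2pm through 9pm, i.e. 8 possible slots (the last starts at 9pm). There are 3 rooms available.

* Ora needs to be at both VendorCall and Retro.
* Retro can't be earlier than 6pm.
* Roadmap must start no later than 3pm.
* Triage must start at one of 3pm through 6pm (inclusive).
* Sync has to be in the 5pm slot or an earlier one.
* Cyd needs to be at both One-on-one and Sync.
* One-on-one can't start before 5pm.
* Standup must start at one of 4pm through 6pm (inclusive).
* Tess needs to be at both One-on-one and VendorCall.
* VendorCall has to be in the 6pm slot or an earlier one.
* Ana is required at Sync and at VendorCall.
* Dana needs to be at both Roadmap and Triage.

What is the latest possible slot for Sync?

5pm

Sync's own window allows nothing later than 5pm.
Sync at 5pm is achievable: Sync -> 5pm; Triage -> 3pm; Standup -> 4pm; Roadmap -> 2pm; VendorCall -> 2pm; Retro -> 6pm; One-on-one -> 6pm.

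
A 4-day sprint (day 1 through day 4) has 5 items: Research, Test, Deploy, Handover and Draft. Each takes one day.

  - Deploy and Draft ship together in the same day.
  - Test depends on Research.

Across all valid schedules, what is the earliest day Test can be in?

Precedence pushes Test to at least day 2.
Test at day 2 is achievable: Handover=day 1, Deploy=day 1, Draft=day 1, Test=day 2, Research=day 1.

day 2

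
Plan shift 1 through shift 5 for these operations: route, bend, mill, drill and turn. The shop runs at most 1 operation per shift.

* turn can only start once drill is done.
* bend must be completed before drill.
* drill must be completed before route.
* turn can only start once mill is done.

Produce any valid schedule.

mill -> shift 3, turn -> shift 4, route -> shift 5, bend -> shift 1, drill -> shift 2

Checking: bend(shift 1) before drill(shift 2); mill(shift 3) before turn(shift 4); drill(shift 2) before turn(shift 4); drill(shift 2) before route(shift 5); max 1 per shift (cap 1).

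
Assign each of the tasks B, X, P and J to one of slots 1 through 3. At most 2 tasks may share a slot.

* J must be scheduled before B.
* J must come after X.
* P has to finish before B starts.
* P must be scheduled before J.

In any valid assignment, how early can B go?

3

Precedence pushes B to at least 3.
B at 3 is achievable: J -> 2, B -> 3, X -> 1, P -> 1.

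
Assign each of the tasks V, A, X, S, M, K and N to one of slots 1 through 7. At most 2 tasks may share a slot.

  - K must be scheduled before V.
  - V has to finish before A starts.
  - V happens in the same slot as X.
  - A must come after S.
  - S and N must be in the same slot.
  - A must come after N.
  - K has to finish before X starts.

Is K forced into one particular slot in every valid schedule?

No

K can be 1 (e.g. K in 1, V in 2, N in 3, A in 4, M in 1, S in 3, X in 2) or 2 (e.g. M -> 2; V -> 3; N -> 1; K -> 2; A -> 4; S -> 1; X -> 3).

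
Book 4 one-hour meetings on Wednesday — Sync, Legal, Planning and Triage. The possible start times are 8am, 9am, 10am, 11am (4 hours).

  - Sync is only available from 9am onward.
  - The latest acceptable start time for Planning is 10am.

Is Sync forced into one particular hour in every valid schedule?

No

Sync can be 9am (e.g. Legal=8am, Planning=8am, Triage=8am, Sync=9am) or 10am (e.g. Triage in 8am; Sync in 10am; Legal in 8am; Planning in 8am).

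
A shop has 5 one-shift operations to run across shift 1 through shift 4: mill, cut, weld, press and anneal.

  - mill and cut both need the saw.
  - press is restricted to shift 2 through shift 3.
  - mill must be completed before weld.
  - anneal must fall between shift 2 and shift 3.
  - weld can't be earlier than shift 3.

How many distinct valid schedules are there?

Splitting on mill: it can be shift 1 (24), shift 2 (24), shift 3 (12). Listing each branch's schedules as (cut, weld, press, anneal) by shift number:
mill=shift 1: (2,3,2,2) (2,3,2,3) (2,3,3,2) (2,3,3,3) (2,4,2,2) (2,4,2,3) (2,4,3,2) (2,4,3,3) (3,3,2,2) (3,3,2,3) (3,3,3,2) (3,3,3,3) (3,4,2,2) (3,4,2,3) (3,4,3,2) (3,4,3,3) (4,3,2,2) (4,3,2,3) (4,3,3,2) (4,3,3,3) (4,4,2,2) (4,4,2,3) (4,4,3,2) (4,4,3,3) — 24.
mill=shift 2: (1,3,2,2) (1,3,2,3) (1,3,3,2) (1,3,3,3) (1,4,2,2) (1,4,2,3) (1,4,3,2) (1,4,3,3) (3,3,2,2) (3,3,2,3) (3,3,3,2) (3,3,3,3) (3,4,2,2) (3,4,2,3) (3,4,3,2) (3,4,3,3) (4,3,2,2) (4,3,2,3) (4,3,3,2) (4,3,3,3) (4,4,2,2) (4,4,2,3) (4,4,3,2) (4,4,3,3) — 24.
mill=shift 3: (1,4,2,2) (1,4,2,3) (1,4,3,2) (1,4,3,3) (2,4,2,2) (2,4,2,3) (2,4,3,2) (2,4,3,3) (4,4,2,2) (4,4,2,3) (4,4,3,2) (4,4,3,3) — 12.
Summing: 24 + 24 + 12 = 60.

60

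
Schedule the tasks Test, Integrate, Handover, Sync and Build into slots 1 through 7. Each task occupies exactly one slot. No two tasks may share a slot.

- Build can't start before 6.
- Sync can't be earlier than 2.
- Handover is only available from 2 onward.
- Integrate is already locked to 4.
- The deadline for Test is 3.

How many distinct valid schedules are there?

Splitting on Test: it can be 1 (24), 2 (12), 3 (12). Listing each branch's schedules as (Integrate, Handover, Sync, Build):
Test=1: (4,2,3,6) (4,2,3,7) (4,2,5,6) (4,2,5,7) (4,2,6,7) (4,2,7,6) (4,3,2,6) (4,3,2,7) (4,3,5,6) (4,3,5,7) (4,3,6,7) (4,3,7,6) (4,5,2,6) (4,5,2,7) (4,5,3,6) (4,5,3,7) (4,5,6,7) (4,5,7,6) (4,6,2,7) (4,6,3,7) (4,6,5,7) (4,7,2,6) (4,7,3,6) (4,7,5,6) — 24.
Test=2: (4,3,5,6) (4,3,5,7) (4,3,6,7) (4,3,7,6) (4,5,3,6) (4,5,3,7) (4,5,6,7) (4,5,7,6) (4,6,3,7) (4,6,5,7) (4,7,3,6) (4,7,5,6) — 12.
Test=3: (4,2,5,6) (4,2,5,7) (4,2,6,7) (4,2,7,6) (4,5,2,6) (4,5,2,7) (4,5,6,7) (4,5,7,6) (4,6,2,7) (4,6,5,7) (4,7,2,6) (4,7,5,6) — 12.
Summing: 24 + 12 + 12 = 48.

48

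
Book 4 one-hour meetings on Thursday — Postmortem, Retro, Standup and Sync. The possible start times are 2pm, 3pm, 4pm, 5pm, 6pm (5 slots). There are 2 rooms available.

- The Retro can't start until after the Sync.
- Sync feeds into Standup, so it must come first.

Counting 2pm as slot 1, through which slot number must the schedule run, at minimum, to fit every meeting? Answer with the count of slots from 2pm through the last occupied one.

2 slots

The precedence chain requires at least 2 distinct slots.
With at most 2 per slot and 4 meetings, at least 2 slots are needed.
2 works (last occupied slot: 3pm): for example Standup -> 3pm; Retro -> 3pm; Postmortem -> 2pm; Sync -> 2pm.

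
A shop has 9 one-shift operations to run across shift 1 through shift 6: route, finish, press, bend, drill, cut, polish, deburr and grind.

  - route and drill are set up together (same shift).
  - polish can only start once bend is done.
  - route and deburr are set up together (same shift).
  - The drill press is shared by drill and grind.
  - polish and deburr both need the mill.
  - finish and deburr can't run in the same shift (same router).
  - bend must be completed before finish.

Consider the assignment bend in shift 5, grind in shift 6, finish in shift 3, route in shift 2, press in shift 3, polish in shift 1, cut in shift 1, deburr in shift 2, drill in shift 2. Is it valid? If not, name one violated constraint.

No. polish can only start once bend is done is not satisfied.

polish and deburr both need the mill — holds.
polish can only start once bend is done — violated.
finish and deburr can't run in the same shift (same router) — holds.
route and deburr are set up together (same shift) — holds.
bend must be completed before finish — violated.
route and drill are set up together (same shift) — holds.
The drill press is shared by drill and grind — holds.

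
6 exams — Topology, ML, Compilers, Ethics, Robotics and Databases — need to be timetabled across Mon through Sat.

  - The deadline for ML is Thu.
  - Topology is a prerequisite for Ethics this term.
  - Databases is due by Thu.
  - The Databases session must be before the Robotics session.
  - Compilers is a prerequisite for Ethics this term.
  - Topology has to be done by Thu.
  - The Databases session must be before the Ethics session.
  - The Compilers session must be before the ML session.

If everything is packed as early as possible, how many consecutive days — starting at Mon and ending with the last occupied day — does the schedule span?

The precedence chain requires at least 2 distinct days.
2 works (last occupied day: Tue): for example Databases=Mon, Compilers=Mon, Robotics=Tue, Ethics=Tue, Topology=Mon, ML=Tue.

2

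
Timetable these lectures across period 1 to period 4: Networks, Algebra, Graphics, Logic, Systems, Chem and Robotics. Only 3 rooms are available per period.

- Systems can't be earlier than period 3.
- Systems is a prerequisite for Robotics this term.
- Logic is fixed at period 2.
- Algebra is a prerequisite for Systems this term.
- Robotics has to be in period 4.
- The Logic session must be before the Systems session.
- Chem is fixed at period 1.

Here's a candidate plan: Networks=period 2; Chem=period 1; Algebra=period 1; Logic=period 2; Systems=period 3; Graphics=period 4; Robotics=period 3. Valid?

No. Robotics has to be in period 4 is not satisfied.

The Logic session must be before the Systems session — holds.
Logic is fixed at period 2 — holds.
Chem is fixed at period 1 — holds.
Algebra is a prerequisite for Systems this term — holds.
Systems is a prerequisite for Robotics this term — violated.
Robotics has to be in period 4 — violated.
Systems can't be earlier than period 3 — holds.
Only 3 rooms are available per period — holds.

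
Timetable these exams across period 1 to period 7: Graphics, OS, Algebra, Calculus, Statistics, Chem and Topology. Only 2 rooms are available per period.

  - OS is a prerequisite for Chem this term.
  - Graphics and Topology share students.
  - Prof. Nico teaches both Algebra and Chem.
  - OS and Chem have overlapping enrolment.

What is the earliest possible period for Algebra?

Algebra at period 1 is achievable: Calculus=period 3; Chem=period 2; Graphics=period 2; Algebra=period 1; Topology=period 4; Statistics=period 3; OS=period 1.

period 1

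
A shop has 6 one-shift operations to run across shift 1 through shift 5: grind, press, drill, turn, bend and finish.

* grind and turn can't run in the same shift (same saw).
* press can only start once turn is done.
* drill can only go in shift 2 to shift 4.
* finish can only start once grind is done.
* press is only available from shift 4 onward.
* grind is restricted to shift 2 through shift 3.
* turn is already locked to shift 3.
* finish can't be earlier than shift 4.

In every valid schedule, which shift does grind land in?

shift 2

grind's window is shift 2–shift 3.
turn is fixed at shift 3, and grind can't share a shift with turn.
So grind must be shift 2.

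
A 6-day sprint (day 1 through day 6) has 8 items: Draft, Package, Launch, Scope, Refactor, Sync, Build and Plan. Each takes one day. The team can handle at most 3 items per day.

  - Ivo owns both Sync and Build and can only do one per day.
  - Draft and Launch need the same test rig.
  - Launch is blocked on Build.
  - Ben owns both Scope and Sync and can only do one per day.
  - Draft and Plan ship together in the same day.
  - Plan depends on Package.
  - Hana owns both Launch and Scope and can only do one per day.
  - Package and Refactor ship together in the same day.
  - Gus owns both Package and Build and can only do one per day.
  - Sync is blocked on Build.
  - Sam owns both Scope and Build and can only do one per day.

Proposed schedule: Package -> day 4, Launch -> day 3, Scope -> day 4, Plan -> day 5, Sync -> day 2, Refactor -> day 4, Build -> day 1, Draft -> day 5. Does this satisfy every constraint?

Yes, all constraints hold

Plan depends on Package — holds.
Sync is blocked on Build — holds.
The team can handle at most 3 items per day — holds.
Gus owns both Package and Build and can only do one per day — holds.
Package and Refactor ship together in the same day — holds.
Launch is blocked on Build — holds.
Sam owns both Scope and Build and can only do one per day — holds.
Draft and Plan ship together in the same day — holds.
Ivo owns both Sync and Build and can only do one per day — holds.
Hana owns both Launch and Scope and can only do one per day — holds.
Draft and Launch need the same test rig — holds.
Ben owns both Scope and Sync and can only do one per day — holds.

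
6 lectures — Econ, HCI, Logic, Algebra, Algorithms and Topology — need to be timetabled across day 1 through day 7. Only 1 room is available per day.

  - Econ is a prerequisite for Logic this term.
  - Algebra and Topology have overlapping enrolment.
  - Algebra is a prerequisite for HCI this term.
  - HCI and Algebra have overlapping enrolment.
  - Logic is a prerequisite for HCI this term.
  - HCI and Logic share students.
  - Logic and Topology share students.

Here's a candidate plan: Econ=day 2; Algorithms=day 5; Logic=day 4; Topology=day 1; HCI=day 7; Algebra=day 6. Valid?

Econ is a prerequisite for Logic this term — holds.
HCI and Logic share students — holds.
HCI and Algebra have overlapping enrolment — holds.
Algebra is a prerequisite for HCI this term — holds.
Logic and Topology share students — holds.
Only 1 room is available per day — holds.
Logic is a prerequisite for HCI this term — holds.
Algebra and Topology have overlapping enrolment — holds.

Valid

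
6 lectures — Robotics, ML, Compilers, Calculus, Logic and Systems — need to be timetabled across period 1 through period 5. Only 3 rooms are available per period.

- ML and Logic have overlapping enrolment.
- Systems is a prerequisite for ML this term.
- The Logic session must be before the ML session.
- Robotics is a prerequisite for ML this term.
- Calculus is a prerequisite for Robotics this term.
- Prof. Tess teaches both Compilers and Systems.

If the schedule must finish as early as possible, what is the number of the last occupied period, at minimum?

The precedence chain requires at least 3 distinct periods.
With at most 3 per period and 6 lectures, at least 2 periods are needed.
3 works (last occupied period: period 3): for example Compilers -> period 2; ML -> period 3; Systems -> period 1; Logic -> period 1; Robotics -> period 2; Calculus -> period 1.

3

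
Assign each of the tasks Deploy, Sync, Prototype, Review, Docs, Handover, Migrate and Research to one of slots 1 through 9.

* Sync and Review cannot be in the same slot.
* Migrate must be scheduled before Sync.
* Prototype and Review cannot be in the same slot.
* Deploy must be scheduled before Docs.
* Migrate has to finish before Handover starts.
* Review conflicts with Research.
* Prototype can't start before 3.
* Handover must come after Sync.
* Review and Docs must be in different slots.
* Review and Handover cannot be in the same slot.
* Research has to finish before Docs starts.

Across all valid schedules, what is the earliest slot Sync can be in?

2

Precedence pushes Sync to at least 2; downstream work caps Sync at 8.
Sync at 2 is achievable: Handover -> 3; Prototype -> 3; Review -> 4; Docs -> 2; Deploy -> 1; Sync -> 2; Migrate -> 1; Research -> 1.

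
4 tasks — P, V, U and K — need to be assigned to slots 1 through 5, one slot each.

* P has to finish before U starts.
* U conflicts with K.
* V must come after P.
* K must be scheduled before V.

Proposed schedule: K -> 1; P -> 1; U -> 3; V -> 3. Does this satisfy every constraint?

P has to finish before U starts — holds.
U conflicts with K — holds.
K must be scheduled before V — holds.
V must come after P — holds.

Yes, all constraints hold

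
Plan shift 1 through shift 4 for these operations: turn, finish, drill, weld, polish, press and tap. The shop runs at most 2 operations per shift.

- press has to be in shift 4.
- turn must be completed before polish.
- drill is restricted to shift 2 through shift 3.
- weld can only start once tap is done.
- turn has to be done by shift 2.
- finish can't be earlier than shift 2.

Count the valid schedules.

41

Splitting on turn: it can be shift 1 (34), shift 2 (7). Listing each branch's schedules as (finish, drill, weld, polish, press, tap) by shift number:
turn=shift 1: (2,2,3,3,4,1) (2,2,3,4,4,1) (2,2,4,3,4,1) (2,2,4,3,4,3) (2,3,2,3,4,1) (2,3,2,4,4,1) (2,3,3,2,4,1) (2,3,3,4,4,1) (2,3,3,4,4,2) (2,3,4,2,4,1) (2,3,4,2,4,3) (2,3,4,3,4,1) (2,3,4,3,4,2) (3,2,2,3,4,1) (3,2,2,4,4,1) (3,2,3,2,4,1) (3,2,3,4,4,1) (3,2,3,4,4,2) (3,2,4,2,4,1) (3,2,4,2,4,3) (3,2,4,3,4,1) (3,2,4,3,4,2) (3,3,2,2,4,1) (3,3,2,4,4,1) (3,3,4,2,4,1) (3,3,4,2,4,2) (4,2,2,3,4,1) (4,2,3,2,4,1) (4,2,3,3,4,1) (4,2,3,3,4,2) (4,3,2,2,4,1) (4,3,2,3,4,1) (4,3,3,2,4,1) (4,3,3,2,4,2) — 34.
turn=shift 2: (2,3,3,4,4,1) (2,3,4,3,4,1) (3,2,3,4,4,1) (3,2,4,3,4,1) (3,3,2,4,4,1) (4,2,3,3,4,1) (4,3,2,3,4,1) — 7.
Summing: 34 + 7 = 41.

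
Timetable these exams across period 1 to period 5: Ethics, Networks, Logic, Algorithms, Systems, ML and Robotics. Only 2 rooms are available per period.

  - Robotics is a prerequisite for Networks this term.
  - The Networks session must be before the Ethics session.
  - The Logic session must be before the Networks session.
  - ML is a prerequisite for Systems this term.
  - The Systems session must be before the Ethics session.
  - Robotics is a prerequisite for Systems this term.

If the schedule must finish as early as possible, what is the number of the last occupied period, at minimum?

4

The precedence chain requires at least 3 distinct periods.
With at most 2 per period and 7 exams, at least 4 periods are needed.
4 works (last occupied period: period 4): for example Systems in period 3, ML in period 2, Robotics in period 1, Ethics in period 4, Networks in period 2, Logic in period 1, Algorithms in period 3.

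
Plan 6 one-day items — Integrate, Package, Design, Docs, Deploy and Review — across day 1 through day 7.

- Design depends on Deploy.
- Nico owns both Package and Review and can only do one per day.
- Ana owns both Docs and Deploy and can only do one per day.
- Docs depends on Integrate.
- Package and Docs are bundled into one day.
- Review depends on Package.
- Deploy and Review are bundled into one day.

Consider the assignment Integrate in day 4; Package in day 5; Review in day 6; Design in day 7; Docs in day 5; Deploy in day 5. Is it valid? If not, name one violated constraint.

Deploy and Review are bundled into one day — violated.
Design depends on Deploy — holds.
Package and Docs are bundled into one day — holds.
Docs depends on Integrate — holds.
Review depends on Package — holds.
Ana owns both Docs and Deploy and can only do one per day — violated.
Nico owns both Package and Review and can only do one per day — holds.

Invalid. Ana owns both Docs and Deploy and can only do one per day.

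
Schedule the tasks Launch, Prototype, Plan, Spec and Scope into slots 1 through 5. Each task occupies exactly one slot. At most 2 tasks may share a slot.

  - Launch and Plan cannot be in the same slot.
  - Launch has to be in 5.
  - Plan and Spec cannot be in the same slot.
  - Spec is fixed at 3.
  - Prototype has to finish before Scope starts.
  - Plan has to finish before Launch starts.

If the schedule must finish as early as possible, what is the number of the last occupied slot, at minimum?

The precedence chain requires at least 2 distinct slots.
With at most 2 per slot and 5 tasks, at least 3 slots are needed.
Launch can't be placed before 5, so the schedule must run through at least slot 5.
5 works (last occupied slot: 5): for example Prototype -> 1; Spec -> 3; Launch -> 5; Plan -> 1; Scope -> 2.

5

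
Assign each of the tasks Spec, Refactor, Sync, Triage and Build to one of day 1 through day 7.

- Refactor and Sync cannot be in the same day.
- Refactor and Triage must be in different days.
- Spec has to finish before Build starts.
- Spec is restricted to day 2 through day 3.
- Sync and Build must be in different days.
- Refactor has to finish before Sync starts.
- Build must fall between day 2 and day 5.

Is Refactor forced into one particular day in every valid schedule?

Refactor can be day 1 (e.g. Refactor -> day 1, Build -> day 3, Triage -> day 2, Sync -> day 2, Spec -> day 2) or day 2 (e.g. Spec in day 2; Triage in day 1; Sync in day 4; Build in day 3; Refactor in day 2).

No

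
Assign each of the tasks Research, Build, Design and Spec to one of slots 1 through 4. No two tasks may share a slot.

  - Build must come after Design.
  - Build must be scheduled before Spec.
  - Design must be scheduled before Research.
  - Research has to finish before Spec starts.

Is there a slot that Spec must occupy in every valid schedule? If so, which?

Precedence pushes Spec to at least 3.
So Spec is pinned to 4.

4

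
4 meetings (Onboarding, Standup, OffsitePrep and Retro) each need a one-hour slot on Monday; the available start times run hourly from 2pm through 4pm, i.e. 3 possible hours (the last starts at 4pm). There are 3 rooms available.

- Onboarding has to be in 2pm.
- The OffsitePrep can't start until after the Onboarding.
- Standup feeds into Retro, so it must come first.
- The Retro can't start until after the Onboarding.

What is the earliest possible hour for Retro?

3pm

Precedence pushes Retro to at least 3pm.
Retro at 3pm is achievable: Onboarding=2pm; Standup=2pm; OffsitePrep=3pm; Retro=3pm.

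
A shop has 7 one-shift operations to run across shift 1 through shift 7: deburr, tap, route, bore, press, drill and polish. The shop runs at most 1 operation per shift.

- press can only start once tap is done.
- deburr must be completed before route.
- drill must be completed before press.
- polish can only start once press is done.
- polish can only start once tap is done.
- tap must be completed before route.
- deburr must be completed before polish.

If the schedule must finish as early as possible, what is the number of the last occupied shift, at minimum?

shift 7

The precedence chain requires at least 3 distinct shifts.
With at most 1 per shift and 7 operations, at least 7 shifts are needed.
7 works (last occupied shift: shift 7): for example drill -> shift 2, bore -> shift 7, route -> shift 6, deburr -> shift 4, polish -> shift 5, tap -> shift 1, press -> shift 3.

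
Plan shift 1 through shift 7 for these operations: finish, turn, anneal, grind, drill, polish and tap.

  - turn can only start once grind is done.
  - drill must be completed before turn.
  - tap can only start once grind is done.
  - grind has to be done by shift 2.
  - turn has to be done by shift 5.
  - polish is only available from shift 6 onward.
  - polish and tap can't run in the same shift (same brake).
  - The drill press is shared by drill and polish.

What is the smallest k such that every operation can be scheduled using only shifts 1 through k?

6

The precedence chain requires at least 2 distinct shifts.
polish can't be placed before shift 6, so the schedule must run through at least shift 6.
6 works (last occupied shift: shift 6): for example anneal -> shift 1; drill -> shift 1; turn -> shift 2; tap -> shift 2; grind -> shift 1; polish -> shift 6; finish -> shift 1.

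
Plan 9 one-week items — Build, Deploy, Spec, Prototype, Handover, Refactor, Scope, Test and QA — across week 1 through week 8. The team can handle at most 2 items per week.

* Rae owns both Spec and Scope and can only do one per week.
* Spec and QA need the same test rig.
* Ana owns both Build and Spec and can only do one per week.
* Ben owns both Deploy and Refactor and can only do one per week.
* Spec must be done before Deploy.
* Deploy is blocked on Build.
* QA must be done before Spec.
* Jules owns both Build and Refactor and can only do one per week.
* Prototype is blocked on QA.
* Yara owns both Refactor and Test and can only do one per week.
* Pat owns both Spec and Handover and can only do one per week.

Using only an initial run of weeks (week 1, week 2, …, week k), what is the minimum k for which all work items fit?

The precedence chain requires at least 3 distinct weeks.
With at most 2 per week and 9 work items, at least 5 weeks are needed.
5 works (last occupied week: week 5): for example Build=week 1, Prototype=week 2, Spec=week 2, Deploy=week 3, Scope=week 4, Refactor=week 4, Handover=week 3, Test=week 5, QA=week 1.

5 weeks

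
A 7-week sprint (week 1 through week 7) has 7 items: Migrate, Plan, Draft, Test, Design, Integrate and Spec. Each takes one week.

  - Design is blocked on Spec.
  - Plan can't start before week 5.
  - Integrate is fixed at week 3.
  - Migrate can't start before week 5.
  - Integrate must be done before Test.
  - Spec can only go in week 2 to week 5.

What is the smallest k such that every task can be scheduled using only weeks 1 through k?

The precedence chain requires at least 2 distinct weeks.
Migrate can't be placed before week 5, so the schedule must run through at least week 5.
5 works (last occupied week: week 5): for example Plan in week 5; Spec in week 2; Test in week 4; Migrate in week 5; Integrate in week 3; Design in week 3; Draft in week 1.

5 weeks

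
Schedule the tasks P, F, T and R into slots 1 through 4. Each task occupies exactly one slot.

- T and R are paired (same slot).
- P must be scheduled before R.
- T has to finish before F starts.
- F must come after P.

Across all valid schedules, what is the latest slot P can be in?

2

Downstream work caps P at 2.
P at 2 is achievable: P=2; F=4; R=3; T=3.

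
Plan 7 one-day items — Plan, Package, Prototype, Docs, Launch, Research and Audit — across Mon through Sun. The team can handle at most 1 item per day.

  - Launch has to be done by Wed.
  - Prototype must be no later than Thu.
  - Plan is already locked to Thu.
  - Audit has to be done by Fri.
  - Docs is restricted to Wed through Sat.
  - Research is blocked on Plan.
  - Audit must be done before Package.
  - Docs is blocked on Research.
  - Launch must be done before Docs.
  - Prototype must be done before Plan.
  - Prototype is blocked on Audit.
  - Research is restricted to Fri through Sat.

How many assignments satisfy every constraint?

Enumerating: Docs -> Sat, Prototype -> Wed, Audit -> Tue, Launch -> Mon, Plan -> Thu, Research -> Fri, Package -> Sun | Audit -> Mon; Package -> Sun; Prototype -> Wed; Research -> Fri; Launch -> Tue; Docs -> Sat; Plan -> Thu | Research -> Fri, Package -> Sun, Launch -> Wed, Audit -> Mon, Docs -> Sat, Prototype -> Tue, Plan -> Thu.

3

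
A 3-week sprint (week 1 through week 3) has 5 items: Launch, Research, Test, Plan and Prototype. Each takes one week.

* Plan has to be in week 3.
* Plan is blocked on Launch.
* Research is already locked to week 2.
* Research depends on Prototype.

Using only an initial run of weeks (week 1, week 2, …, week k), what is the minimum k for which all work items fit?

3 weeks

The precedence chain requires at least 2 distinct weeks.
Plan can't be placed before week 3, so the schedule must run through at least week 3.
3 works (last occupied week: week 3): for example Launch=week 1; Plan=week 3; Test=week 1; Prototype=week 1; Research=week 2.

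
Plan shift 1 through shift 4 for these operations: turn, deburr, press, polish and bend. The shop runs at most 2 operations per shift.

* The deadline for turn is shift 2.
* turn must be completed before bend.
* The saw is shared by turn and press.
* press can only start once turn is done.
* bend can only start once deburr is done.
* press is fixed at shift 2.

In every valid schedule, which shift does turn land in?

shift 1

turn's window is shift 1–shift 2.
press is fixed at shift 2, and turn can't share a shift with press.
So turn must be shift 1.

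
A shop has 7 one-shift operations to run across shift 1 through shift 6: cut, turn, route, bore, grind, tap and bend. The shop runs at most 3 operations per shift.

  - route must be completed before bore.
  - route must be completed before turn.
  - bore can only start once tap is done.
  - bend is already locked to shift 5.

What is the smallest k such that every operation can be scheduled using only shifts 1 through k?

5

The precedence chain requires at least 2 distinct shifts.
With at most 3 per shift and 7 operations, at least 3 shifts are needed.
bend can't be placed before shift 5, so the schedule must run through at least shift 5.
5 works (last occupied shift: shift 5): for example cut=shift 1, grind=shift 2, bend=shift 5, turn=shift 2, route=shift 1, bore=shift 2, tap=shift 1.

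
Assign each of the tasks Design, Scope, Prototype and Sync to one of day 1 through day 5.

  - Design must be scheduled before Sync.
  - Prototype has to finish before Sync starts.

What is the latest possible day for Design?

day 4

Downstream work caps Design at day 4.
Design at day 4 is achievable: Scope -> day 1; Design -> day 4; Sync -> day 5; Prototype -> day 1.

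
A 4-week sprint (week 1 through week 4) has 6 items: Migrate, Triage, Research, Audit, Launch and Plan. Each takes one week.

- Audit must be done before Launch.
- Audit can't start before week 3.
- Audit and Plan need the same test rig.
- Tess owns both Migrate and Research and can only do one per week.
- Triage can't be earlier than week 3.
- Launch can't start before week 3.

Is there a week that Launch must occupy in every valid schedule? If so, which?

week 4

Launch is available from week 3; precedence pushes Launch to at least week 4.
So Launch is pinned to week 4.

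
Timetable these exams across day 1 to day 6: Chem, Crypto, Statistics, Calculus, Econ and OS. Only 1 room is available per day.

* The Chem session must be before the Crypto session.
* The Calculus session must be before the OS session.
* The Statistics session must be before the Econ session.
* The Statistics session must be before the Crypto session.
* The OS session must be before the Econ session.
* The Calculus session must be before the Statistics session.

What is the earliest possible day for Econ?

Precedence pushes Econ to at least day 3.
Econ at day 4 is achievable: Chem in day 5; Econ in day 4; Statistics in day 2; OS in day 3; Crypto in day 6; Calculus in day 1.
Nothing earlier works — the capacity limit rule out every day before day 4.

day 4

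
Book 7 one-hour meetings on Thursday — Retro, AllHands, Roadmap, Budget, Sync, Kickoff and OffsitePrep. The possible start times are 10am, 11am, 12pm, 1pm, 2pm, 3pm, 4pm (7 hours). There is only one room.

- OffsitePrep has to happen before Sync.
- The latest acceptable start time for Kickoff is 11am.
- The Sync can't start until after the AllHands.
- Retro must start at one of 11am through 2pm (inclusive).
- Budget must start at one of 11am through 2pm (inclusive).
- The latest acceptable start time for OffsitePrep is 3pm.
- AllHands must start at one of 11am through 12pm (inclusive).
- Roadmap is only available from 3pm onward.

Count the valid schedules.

28

Splitting on Retro: it can be 11am (4), 12pm (4), 1pm (10), 2pm (10). Listing each branch's schedules as (AllHands, Roadmap, Budget, Sync, Kickoff, OffsitePrep):
Retro=11am: (12pm,3pm,1pm,4pm,10am,2pm) (12pm,3pm,2pm,4pm,10am,1pm) (12pm,4pm,1pm,3pm,10am,2pm) (12pm,4pm,2pm,3pm,10am,1pm) — 4.
Retro=12pm: (11am,3pm,1pm,4pm,10am,2pm) (11am,3pm,2pm,4pm,10am,1pm) (11am,4pm,1pm,3pm,10am,2pm) (11am,4pm,2pm,3pm,10am,1pm) — 4.
Retro=1pm: (11am,3pm,12pm,4pm,10am,2pm) (11am,3pm,2pm,4pm,10am,12pm) (11am,4pm,12pm,3pm,10am,2pm) (11am,4pm,2pm,3pm,10am,12pm) (12pm,3pm,11am,4pm,10am,2pm) (12pm,3pm,2pm,4pm,10am,11am) (12pm,3pm,2pm,4pm,11am,10am) (12pm,4pm,11am,3pm,10am,2pm) (12pm,4pm,2pm,3pm,10am,11am) (12pm,4pm,2pm,3pm,11am,10am) — 10.
Retro=2pm: (11am,3pm,12pm,4pm,10am,1pm) (11am,3pm,1pm,4pm,10am,12pm) (11am,4pm,12pm,3pm,10am,1pm) (11am,4pm,1pm,3pm,10am,12pm) (12pm,3pm,11am,4pm,10am,1pm) (12pm,3pm,1pm,4pm,10am,11am) (12pm,3pm,1pm,4pm,11am,10am) (12pm,4pm,11am,3pm,10am,1pm) (12pm,4pm,1pm,3pm,10am,11am) (12pm,4pm,1pm,3pm,11am,10am) — 10.
Summing: 4 + 4 + 10 + 10 = 28.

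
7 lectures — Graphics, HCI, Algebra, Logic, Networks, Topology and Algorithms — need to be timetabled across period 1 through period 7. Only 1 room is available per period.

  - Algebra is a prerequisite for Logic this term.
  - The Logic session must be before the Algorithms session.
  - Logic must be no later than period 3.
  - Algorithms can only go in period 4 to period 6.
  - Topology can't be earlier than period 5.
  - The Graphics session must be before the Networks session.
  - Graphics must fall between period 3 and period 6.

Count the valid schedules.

Splitting on Graphics: it can be period 3 (14), period 4 (12), period 5 (6), period 6 (3). Listing each branch's schedules as (HCI, Algebra, Logic, Networks, Topology, Algorithms) by period number:
Graphics=period 3: (4,1,2,5,7,6) (4,1,2,6,7,5) (4,1,2,7,5,6) (4,1,2,7,6,5) (5,1,2,4,7,6) (5,1,2,6,7,4) (5,1,2,7,6,4) (6,1,2,4,7,5) (6,1,2,5,7,4) (6,1,2,7,5,4) (7,1,2,4,5,6) (7,1,2,4,6,5) (7,1,2,5,6,4) (7,1,2,6,5,4) — 14.
Graphics=period 4: (1,2,3,5,7,6) (1,2,3,6,7,5) (1,2,3,7,5,6) (1,2,3,7,6,5) (2,1,3,5,7,6) (2,1,3,6,7,5) (2,1,3,7,5,6) (2,1,3,7,6,5) (3,1,2,5,7,6) (3,1,2,6,7,5) (3,1,2,7,5,6) (3,1,2,7,6,5) — 12.
Graphics=period 5: (1,2,3,6,7,4) (1,2,3,7,6,4) (2,1,3,6,7,4) (2,1,3,7,6,4) (3,1,2,6,7,4) (3,1,2,7,6,4) — 6.
Graphics=period 6: (1,2,3,7,5,4) (2,1,3,7,5,4) (3,1,2,7,5,4) — 3.
Summing: 14 + 12 + 6 + 3 = 35.

35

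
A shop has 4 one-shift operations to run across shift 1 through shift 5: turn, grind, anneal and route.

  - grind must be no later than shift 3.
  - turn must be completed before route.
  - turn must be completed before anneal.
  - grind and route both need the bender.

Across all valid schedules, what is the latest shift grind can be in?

Grind's own window allows nothing later than shift 3.
grind at shift 3 is achievable: turn -> shift 1; route -> shift 2; grind -> shift 3; anneal -> shift 2.

shift 3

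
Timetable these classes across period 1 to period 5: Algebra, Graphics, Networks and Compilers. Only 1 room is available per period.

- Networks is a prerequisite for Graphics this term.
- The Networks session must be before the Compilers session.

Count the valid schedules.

40

Splitting on Algebra: it can be period 1 (8), period 2 (8), period 3 (8), period 4 (8), period 5 (8). Listing each branch's schedules as (Graphics, Networks, Compilers) by period number:
Algebra=period 1: (3,2,4) (3,2,5) (4,2,3) (4,2,5) (4,3,5) (5,2,3) (5,2,4) (5,3,4) — 8.
Algebra=period 2: (3,1,4) (3,1,5) (4,1,3) (4,1,5) (4,3,5) (5,1,3) (5,1,4) (5,3,4) — 8.
Algebra=period 3: (2,1,4) (2,1,5) (4,1,2) (4,1,5) (4,2,5) (5,1,2) (5,1,4) (5,2,4) — 8.
Algebra=period 4: (2,1,3) (2,1,5) (3,1,2) (3,1,5) (3,2,5) (5,1,2) (5,1,3) (5,2,3) — 8.
Algebra=period 5: (2,1,3) (2,1,4) (3,1,2) (3,1,4) (3,2,4) (4,1,2) (4,1,3) (4,2,3) — 8.
Summing: 8 + 8 + 8 + 8 + 8 = 40.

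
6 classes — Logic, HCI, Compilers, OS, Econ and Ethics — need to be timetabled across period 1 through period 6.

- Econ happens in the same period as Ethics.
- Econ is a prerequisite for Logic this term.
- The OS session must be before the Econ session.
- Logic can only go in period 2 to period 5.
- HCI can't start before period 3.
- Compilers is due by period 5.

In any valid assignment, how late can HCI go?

HCI is available from period 3.
HCI at period 6 is achievable: Logic=period 3; Compilers=period 1; HCI=period 6; Econ=period 2; Ethics=period 2; OS=period 1.

period 6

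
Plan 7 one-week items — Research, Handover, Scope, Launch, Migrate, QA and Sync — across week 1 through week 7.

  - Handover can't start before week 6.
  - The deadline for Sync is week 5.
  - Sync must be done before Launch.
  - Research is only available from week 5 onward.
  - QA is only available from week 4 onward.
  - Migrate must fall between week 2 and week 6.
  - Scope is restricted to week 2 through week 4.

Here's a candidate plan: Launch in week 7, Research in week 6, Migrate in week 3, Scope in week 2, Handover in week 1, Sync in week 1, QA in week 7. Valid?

Scope is restricted to week 2 through week 4 — holds.
The deadline for Sync is week 5 — holds.
QA is only available from week 4 onward — holds.
Handover can't start before week 6 — violated.
Sync must be done before Launch — holds.
Research is only available from week 5 onward — holds.
Migrate must fall between week 2 and week 6 — holds.

Invalid. Handover can't start before week 6.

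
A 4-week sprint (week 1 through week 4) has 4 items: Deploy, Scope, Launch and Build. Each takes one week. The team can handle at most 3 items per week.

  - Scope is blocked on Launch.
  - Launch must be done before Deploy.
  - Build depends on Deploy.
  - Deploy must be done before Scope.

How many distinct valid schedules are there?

6

Splitting on Deploy: it can be week 2 (4), week 3 (2). Listing each branch's schedules as (Scope, Launch, Build) by week number:
Deploy=week 2: (3,1,3) (3,1,4) (4,1,3) (4,1,4) — 4.
Deploy=week 3: (4,1,4) (4,2,4) — 2.
Summing: 4 + 2 = 6.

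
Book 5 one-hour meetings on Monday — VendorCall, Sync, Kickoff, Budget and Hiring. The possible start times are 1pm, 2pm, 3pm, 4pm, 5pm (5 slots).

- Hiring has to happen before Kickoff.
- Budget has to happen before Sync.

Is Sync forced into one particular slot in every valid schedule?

No

Sync can be 2pm (e.g. VendorCall -> 1pm; Budget -> 1pm; Hiring -> 1pm; Sync -> 2pm; Kickoff -> 2pm) or 3pm (e.g. Hiring -> 1pm; Sync -> 3pm; VendorCall -> 1pm; Budget -> 1pm; Kickoff -> 2pm).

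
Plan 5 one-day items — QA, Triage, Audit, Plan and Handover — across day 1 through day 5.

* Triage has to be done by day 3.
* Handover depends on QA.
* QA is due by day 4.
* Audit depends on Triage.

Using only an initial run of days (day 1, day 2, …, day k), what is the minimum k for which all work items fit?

The precedence chain requires at least 2 distinct days.
2 works (last occupied day: day 2): for example QA=day 1; Plan=day 1; Handover=day 2; Triage=day 1; Audit=day 2.

2 days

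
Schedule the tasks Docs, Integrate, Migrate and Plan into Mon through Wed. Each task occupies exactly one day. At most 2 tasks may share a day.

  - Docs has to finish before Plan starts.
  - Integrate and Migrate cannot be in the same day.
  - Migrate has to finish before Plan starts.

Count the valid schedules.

Splitting on Docs: it can be Mon (6), Tue (4). Listing each branch's schedules as (Integrate, Migrate, Plan):
Docs=Mon: (Mon,Tue,Wed) (Tue,Mon,Tue) (Tue,Mon,Wed) (Wed,Mon,Tue) (Wed,Mon,Wed) (Wed,Tue,Wed) — 6.
Docs=Tue: (Mon,Tue,Wed) (Tue,Mon,Wed) (Wed,Mon,Wed) (Wed,Tue,Wed) — 4.
Summing: 6 + 4 = 10.

10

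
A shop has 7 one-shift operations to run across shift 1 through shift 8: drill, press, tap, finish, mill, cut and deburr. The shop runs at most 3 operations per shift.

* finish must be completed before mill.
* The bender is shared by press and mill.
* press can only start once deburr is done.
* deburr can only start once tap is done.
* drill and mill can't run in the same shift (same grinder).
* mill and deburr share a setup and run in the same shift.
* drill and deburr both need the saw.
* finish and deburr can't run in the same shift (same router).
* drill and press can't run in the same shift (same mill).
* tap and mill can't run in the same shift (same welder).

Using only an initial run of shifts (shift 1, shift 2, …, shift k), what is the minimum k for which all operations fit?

3

The precedence chain requires at least 3 distinct shifts.
With at most 3 per shift and 7 operations, at least 3 shifts are needed.
3 works (last occupied shift: shift 3): for example deburr=shift 2; finish=shift 1; cut=shift 2; press=shift 3; tap=shift 1; mill=shift 2; drill=shift 1.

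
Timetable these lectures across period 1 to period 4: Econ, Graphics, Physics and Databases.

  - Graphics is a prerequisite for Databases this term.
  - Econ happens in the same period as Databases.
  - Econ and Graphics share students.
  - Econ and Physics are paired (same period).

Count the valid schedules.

6

Splitting on Econ: it can be period 2 (1), period 3 (2), period 4 (3). Listing each branch's schedules as (Graphics, Physics, Databases) by period number:
Econ=period 2: (1,2,2) — 1.
Econ=period 3: (1,3,3) (2,3,3) — 2.
Econ=period 4: (1,4,4) (2,4,4) (3,4,4) — 3.
Summing: 1 + 2 + 3 = 6.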